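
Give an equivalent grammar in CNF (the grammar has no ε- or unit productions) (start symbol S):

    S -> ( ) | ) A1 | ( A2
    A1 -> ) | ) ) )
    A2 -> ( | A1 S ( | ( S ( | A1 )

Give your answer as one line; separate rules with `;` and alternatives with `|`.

S -> X1 X2 | X2 A1 | X1 A2; A1 -> ) | X2 Y1; A2 -> ( | A1 Y2 | X1 Y3 | A1 X2; X1 -> (; X2 -> ); Y1 -> X2 X2; Y2 -> S X1; Y3 -> S X1

Introduce a nonterminal for each terminal appearing in a rule of length ≥ 2: X1 → (, X2 → ).
Binarize each right-hand side of length ≥ 3 by chaining fresh nonterminals (Y1, Y2, …): affected rules were A1 → X2 X2 X2; A2 → A1 S X1; A2 → X1 S X1.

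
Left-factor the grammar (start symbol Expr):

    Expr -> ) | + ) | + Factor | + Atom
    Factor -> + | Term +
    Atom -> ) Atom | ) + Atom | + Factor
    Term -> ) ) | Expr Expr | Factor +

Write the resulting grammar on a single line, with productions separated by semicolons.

Expr has alternatives sharing prefix '+': factor to Expr → + Expr1 with Expr1 → ) | Factor | Atom.
Atom has alternatives sharing prefix ')': factor to Atom → ) Atom1 with Atom1 → Atom | + Atom.

Expr -> ) | + Expr1; Factor -> + | Term +; Atom -> + Factor | ) Atom1; Term -> ) ) | Expr Expr | Factor +; Expr1 -> ) | Factor | Atom; Atom1 -> Atom | + Atom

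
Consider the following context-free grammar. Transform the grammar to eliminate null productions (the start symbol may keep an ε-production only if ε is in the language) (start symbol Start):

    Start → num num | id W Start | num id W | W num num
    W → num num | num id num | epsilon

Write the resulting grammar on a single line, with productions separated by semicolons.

The nullable symbols are {W}.
ε ∉ L(G), so no ε-production is kept.
Add the nullable-subset variants: Start → id W Start gives id W Start | id Start. Start → num id W gives num id W | num id.

Start → num num | id W Start | id Start | num id W | num id | W num num; W → num num | num id num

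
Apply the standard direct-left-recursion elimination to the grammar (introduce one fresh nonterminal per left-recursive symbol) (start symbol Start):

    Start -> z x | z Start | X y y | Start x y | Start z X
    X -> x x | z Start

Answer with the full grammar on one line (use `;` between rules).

Start is directly left-recursive.
For Start: α = {x y, z X}, β = {z x, z Start, X y y}. Rewrite as Start → β Start1 and Start1 → α Start1 | ε.

Start -> z x Start1 | z Start Start1 | X y y Start1; X -> x x | z Start; Start1 -> x y Start1 | z X Start1 | epsilon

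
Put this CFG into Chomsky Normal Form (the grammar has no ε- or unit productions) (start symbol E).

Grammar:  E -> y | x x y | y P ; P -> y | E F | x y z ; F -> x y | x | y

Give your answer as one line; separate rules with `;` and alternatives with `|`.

E -> y | X1 Y1 | X2 P; P -> y | E F | X1 Y2; F -> X1 X2 | x | y; X1 -> x; X2 -> y; X3 -> z; Y1 -> X1 X2; Y2 -> X2 X3

Introduce a nonterminal for each terminal appearing in a rule of length ≥ 2: X1 → x, X2 → y, X3 → z.
Binarize each right-hand side of length ≥ 3 by chaining fresh nonterminals (Y1, Y2, …): affected rules were E → X1 X1 X2; P → X1 X2 X3.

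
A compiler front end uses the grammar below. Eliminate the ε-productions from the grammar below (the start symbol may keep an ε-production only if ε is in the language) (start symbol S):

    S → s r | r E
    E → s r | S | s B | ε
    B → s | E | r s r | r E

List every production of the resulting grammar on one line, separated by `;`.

S → s r | r E | r; E → s r | S | s B | s; B → s | E | r s r | r E | r

Nullable nonterminals: {B, E}.
ε ∉ L(G), so no ε-production is kept.
Expand every rule over subsets of its nullable positions: S → r E gives r E | r. E → s B gives s B | s. B → r E gives r E | r.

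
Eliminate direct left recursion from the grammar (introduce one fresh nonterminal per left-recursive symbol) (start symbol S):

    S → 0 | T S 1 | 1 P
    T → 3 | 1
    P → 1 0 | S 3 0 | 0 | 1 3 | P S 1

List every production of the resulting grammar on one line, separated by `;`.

S → 0 | T S 1 | 1 P; T → 3 | 1; P → 1 0 P' | S 3 0 P' | 0 P' | 1 3 P'; P' → S 1 P' | epsilon

Directly left-recursive nonterminal: P.
For P: α = {S 1}, β = {1 0, S 3 0, 0, 1 3}. Rewrite as P → β P' and P' → α P' | ε.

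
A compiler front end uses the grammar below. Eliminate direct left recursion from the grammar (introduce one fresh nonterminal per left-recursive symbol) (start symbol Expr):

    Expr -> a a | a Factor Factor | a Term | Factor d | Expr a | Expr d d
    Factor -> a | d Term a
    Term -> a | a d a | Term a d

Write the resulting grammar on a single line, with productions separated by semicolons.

Expr -> a a Expr1 | a Factor Factor Expr1 | a Term Expr1 | Factor d Expr1; Factor -> a | d Term a; Term -> a Term1 | a d a Term1; Expr1 -> a Expr1 | d d Expr1 | ε; Term1 -> a d Term1 | ε

Expr, Term are directly left-recursive.
For Expr: α = {a, d d}, β = {a a, a Factor Factor, a Term, Factor d}. Rewrite as Expr → β Expr1 and Expr1 → α Expr1 | ε.
For Term: α = {a d}, β = {a, a d a}. Rewrite as Term → β Term1 and Term1 → α Term1 | ε.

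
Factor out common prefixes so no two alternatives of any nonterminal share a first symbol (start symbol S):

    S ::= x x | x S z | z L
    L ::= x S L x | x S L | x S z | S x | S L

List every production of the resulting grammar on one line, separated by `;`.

S ::= z L | x S'; L ::= x S L' | S L''; S' ::= x | S z; L' ::= z | L L'''; L'' ::= x | L; L''' ::= x | ε

S has alternatives sharing prefix 'x': factor to S → x S' with S' → x | S z.
L has alternatives sharing prefix 'x S': factor to L → x S L' with L' → L x | L | z.
L has alternatives sharing prefix 'S': factor to L → S L'' with L'' → x | L.
L' has alternatives sharing prefix 'L': factor to L' → L L''' with L''' → x | ε.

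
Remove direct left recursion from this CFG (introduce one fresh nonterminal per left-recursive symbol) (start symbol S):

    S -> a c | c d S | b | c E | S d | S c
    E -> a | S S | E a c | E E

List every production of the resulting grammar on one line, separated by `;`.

S -> a c S' | c d S S' | b S' | c E S'; E -> a E' | S S E'; S' -> d S' | c S' | eps; E' -> a c E' | E E' | eps

Left recursion appears on S, E.
For S: α = {d, c}, β = {a c, c d S, b, c E}. Rewrite as S → β S' and S' → α S' | ε.
For E: α = {a c, E}, β = {a, S S}. Rewrite as E → β E' and E' → α E' | ε.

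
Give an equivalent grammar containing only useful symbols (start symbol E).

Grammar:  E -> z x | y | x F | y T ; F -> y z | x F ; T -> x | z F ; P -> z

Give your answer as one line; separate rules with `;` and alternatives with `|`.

Generating nonterminals: {E, F, P, T}.
Reachable from E after that: {E, F, T}.
Removed useless symbols: {P} and every production mentioning them.

E -> z x | y | x F | y T; F -> y z | x F; T -> x | z F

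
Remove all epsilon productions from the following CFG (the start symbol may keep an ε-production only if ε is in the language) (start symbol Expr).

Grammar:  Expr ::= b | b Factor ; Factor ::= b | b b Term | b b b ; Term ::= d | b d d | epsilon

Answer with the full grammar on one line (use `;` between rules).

The nullable symbols are {Term}.
ε ∉ L(G), so no ε-production is kept.
Add the nullable-subset variants: Factor → b b Term gives b b Term | b b.

Expr ::= b | b Factor; Factor ::= b | b b Term | b b | b b b; Term ::= d | b d d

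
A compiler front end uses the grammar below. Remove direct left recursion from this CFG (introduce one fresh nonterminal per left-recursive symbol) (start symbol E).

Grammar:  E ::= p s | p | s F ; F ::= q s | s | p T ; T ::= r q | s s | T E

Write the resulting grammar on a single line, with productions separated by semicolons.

Directly left-recursive nonterminal: T.
For T: α = {E}, β = {r q, s s}. Rewrite as T → β T' and T' → α T' | ε.

E ::= p s | p | s F; F ::= q s | s | p T; T ::= r q T' | s s T'; T' ::= E T' | ε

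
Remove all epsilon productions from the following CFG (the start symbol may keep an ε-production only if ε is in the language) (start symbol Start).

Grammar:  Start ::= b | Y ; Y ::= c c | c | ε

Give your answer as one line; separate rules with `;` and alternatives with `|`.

Nullable nonterminals: {Start, Y}.
ε ∈ L(G) since Start is nullable, so keep Start → ε.

Start ::= b | Y | ε; Y ::= c c | c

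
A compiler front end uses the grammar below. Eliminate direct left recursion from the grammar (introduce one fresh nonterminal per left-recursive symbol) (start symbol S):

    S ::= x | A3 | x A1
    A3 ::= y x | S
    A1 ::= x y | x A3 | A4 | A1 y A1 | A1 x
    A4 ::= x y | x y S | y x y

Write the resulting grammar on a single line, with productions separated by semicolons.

Directly left-recursive nonterminal: A1.
For A1: α = {y A1, x}, β = {x y, x A3, A4}. Rewrite as A1 → β A1' and A1' → α A1' | ε.

S ::= x | A3 | x A1; A3 ::= y x | S; A1 ::= x y A1' | x A3 A1' | A4 A1'; A4 ::= x y | x y S | y x y; A1' ::= y A1 A1' | x A1' | epsilon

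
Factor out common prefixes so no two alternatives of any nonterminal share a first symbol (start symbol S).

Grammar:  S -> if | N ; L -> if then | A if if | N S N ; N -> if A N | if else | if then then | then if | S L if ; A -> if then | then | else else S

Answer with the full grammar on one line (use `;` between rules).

N has alternatives sharing prefix 'if': factor to N → if N' with N' → A N | else | then then.

S -> if | N; L -> if then | A if if | N S N; N -> then if | S L if | if N'; A -> if then | then | else else S; N' -> A N | else | then then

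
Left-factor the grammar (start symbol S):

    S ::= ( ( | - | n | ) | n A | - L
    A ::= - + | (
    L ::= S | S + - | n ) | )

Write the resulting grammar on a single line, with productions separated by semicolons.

S ::= ( ( | ) | - S' | n S''; A ::= - + | (; L ::= n ) | ) | S L'; S' ::= ε | L; S'' ::= ε | A; L' ::= ε | + -

S has alternatives sharing prefix '-': factor to S → - S' with S' → ε | L.
S has alternatives sharing prefix 'n': factor to S → n S'' with S'' → ε | A.
L has alternatives sharing prefix 'S': factor to L → S L' with L' → ε | + -.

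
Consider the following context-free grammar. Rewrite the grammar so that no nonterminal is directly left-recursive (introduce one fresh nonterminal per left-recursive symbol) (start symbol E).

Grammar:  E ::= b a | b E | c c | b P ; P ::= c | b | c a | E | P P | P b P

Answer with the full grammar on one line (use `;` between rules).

Directly left-recursive nonterminal: P.
For P: α = {P, b P}, β = {c, b, c a, E}. Rewrite as P → β P' and P' → α P' | ε.

E ::= b a | b E | c c | b P; P ::= c P' | b P' | c a P' | E P'; P' ::= P P' | b P P' | ε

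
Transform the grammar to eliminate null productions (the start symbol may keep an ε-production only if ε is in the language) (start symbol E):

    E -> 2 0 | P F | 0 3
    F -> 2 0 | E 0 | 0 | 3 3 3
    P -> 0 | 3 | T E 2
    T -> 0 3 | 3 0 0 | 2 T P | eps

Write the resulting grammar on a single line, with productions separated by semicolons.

Nullable nonterminals: {T}.
ε ∉ L(G), so no ε-production is kept.
Expand every rule over subsets of its nullable positions: P → T E 2 gives T E 2 | E 2. T → 2 T P gives 2 T P | 2 P.

E -> 2 0 | P F | 0 3; F -> 2 0 | E 0 | 0 | 3 3 3; P -> 0 | 3 | T E 2 | E 2; T -> 0 3 | 3 0 0 | 2 T P | 2 P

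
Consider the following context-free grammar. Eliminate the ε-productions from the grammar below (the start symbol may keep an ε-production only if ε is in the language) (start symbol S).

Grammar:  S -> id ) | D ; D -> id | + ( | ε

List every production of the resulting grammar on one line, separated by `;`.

Nullable nonterminals: {D, S}.
ε ∈ L(G) since S is nullable, so keep S → ε.

S -> id ) | D | ε; D -> id | + (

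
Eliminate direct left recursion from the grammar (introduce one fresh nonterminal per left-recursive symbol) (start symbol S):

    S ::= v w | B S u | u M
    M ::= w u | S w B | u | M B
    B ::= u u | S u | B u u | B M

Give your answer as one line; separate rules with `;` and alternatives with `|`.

M, B are directly left-recursive.
For M: α = {B}, β = {w u, S w B, u}. Rewrite as M → β M' and M' → α M' | ε.
For B: α = {u u, M}, β = {u u, S u}. Rewrite as B → β B' and B' → α B' | ε.

S ::= v w | B S u | u M; M ::= w u M' | S w B M' | u M'; B ::= u u B' | S u B'; M' ::= B M' | epsilon; B' ::= u u B' | M B' | epsilon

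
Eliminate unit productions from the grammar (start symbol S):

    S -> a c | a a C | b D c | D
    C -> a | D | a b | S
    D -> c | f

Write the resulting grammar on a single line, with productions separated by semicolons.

Unit pairs: C ⇒* {D, S}; S ⇒* {D}.
For every A with A ⇒* B via unit rules, add B's non-unit alternatives to A; then delete every rule of the form X → Y.

S -> c | f | a c | a a C | b D c; C -> a c | a a C | b D c | a | a b | c | f; D -> c | f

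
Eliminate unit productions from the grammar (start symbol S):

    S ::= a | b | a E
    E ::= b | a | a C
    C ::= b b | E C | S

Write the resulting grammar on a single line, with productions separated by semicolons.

S ::= a | b | a E; E ::= b | a | a C; C ::= b b | E C | a | b | a E

Unit pairs: C ⇒* {S}.
Replace each nonterminal's rules with the union of the non-unit rules of every nonterminal it unit-derives.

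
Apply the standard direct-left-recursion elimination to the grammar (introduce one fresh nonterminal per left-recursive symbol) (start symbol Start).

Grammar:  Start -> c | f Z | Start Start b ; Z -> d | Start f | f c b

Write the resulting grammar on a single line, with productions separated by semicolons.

Start -> c Start1 | f Z Start1; Z -> d | Start f | f c b; Start1 -> Start b Start1 | ε

Left recursion appears on Start.
For Start: α = {Start b}, β = {c, f Z}. Rewrite as Start → β Start1 and Start1 → α Start1 | ε.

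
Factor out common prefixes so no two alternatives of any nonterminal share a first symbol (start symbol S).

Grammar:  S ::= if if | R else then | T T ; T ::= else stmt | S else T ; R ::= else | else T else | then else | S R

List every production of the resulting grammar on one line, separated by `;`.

S ::= if if | R else then | T T; T ::= else stmt | S else T; R ::= then else | S R | else R'; R' ::= epsilon | T else

R has alternatives sharing prefix 'else': factor to R → else R' with R' → ε | T else.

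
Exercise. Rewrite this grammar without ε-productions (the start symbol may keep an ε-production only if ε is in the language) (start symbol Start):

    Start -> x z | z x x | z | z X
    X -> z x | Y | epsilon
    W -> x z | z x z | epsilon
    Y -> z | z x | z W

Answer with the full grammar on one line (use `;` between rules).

Start -> x z | z x x | z | z X; X -> z x | Y; W -> x z | z x z; Y -> z | z x | z W

Nullable set = {W, X}.
ε ∉ L(G), so no ε-production is kept.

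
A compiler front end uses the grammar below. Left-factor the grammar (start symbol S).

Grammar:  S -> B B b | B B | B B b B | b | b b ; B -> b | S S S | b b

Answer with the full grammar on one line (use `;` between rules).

S -> B B S' | b S''; B -> S S S | b B'; S' -> epsilon | b S'''; S'' -> epsilon | b; B' -> epsilon | b; S''' -> epsilon | B

S has alternatives sharing prefix 'B B': factor to S → B B S' with S' → b | ε | b B.
S has alternatives sharing prefix 'b': factor to S → b S'' with S'' → ε | b.
B has alternatives sharing prefix 'b': factor to B → b B' with B' → ε | b.
S' has alternatives sharing prefix 'b': factor to S' → b S''' with S''' → ε | B.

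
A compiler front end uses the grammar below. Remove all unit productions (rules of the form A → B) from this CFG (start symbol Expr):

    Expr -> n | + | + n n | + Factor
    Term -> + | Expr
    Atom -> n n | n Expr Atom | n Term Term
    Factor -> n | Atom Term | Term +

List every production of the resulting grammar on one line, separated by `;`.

Expr -> n | + | + n n | + Factor; Term -> + | n | + n n | + Factor; Atom -> n n | n Expr Atom | n Term Term; Factor -> n | Atom Term | Term +

Unit pairs: Term ⇒* {Expr}.
Replace each nonterminal's rules with the union of the non-unit rules of every nonterminal it unit-derives.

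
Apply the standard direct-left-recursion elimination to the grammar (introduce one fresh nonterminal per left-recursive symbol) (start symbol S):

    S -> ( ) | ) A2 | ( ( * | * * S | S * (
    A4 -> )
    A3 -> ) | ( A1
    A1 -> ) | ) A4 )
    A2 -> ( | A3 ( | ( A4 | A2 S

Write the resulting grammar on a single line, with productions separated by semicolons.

Directly left-recursive nonterminals: S, A2.
For S: α = {* (}, β = {( ), ) A2, ( ( *, * * S}. Rewrite as S → β S' and S' → α S' | ε.
For A2: α = {S}, β = {(, A3 (, ( A4}. Rewrite as A2 → β A2' and A2' → α A2' | ε.

S -> ( ) S' | ) A2 S' | ( ( * S' | * * S S'; A4 -> ); A3 -> ) | ( A1; A1 -> ) | ) A4 ); A2 -> ( A2' | A3 ( A2' | ( A4 A2'; S' -> * ( S' | ε; A2' -> S A2' | ε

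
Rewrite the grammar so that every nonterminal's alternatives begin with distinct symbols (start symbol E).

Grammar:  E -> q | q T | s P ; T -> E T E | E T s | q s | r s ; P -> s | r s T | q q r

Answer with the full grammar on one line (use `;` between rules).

E has alternatives sharing prefix 'q': factor to E → q E' with E' → ε | T.
T has alternatives sharing prefix 'E T': factor to T → E T T' with T' → E | s.

E -> s P | q E'; T -> q s | r s | E T T'; P -> s | r s T | q q r; E' -> ε | T; T' -> E | s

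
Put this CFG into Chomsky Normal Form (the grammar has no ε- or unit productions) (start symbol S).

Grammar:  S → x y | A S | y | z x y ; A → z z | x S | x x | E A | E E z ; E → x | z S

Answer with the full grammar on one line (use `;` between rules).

S → X1 X2 | A S | y | X3 Y1; A → X3 X3 | X1 S | X1 X1 | E A | E Y2; E → x | X3 S; X1 → x; X2 → y; X3 → z; Y1 → X1 X2; Y2 → E X3

Introduce a nonterminal for each terminal appearing in a rule of length ≥ 2: X1 → x, X2 → y, X3 → z.
Binarize each right-hand side of length ≥ 3 by chaining fresh nonterminals (Y1, Y2, …): affected rules were S → X3 X1 X2; A → E E X3.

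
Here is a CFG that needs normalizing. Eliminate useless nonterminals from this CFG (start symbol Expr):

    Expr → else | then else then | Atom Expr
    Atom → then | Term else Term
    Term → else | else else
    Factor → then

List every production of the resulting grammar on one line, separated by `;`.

Expr → else | then else then | Atom Expr; Atom → then | Term else Term; Term → else | else else

Generating nonterminals: {Atom, Expr, Factor, Term}.
Reachable from Expr after that: {Atom, Expr, Term}.
Removed useless symbols: {Factor} and every production mentioning them.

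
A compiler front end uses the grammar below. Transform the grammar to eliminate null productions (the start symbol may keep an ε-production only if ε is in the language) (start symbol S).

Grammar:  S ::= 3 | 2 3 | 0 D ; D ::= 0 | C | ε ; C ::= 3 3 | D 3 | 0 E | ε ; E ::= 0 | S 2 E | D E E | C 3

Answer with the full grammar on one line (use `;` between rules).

Nullable nonterminals: {C, D}.
ε ∉ L(G), so no ε-production is kept.
Expand every rule over subsets of its nullable positions: S → 0 D gives 0 D | 0. C → D 3 gives D 3 | 3. E → D E E gives D E E | E E. E → C 3 gives C 3 | 3.

S ::= 3 | 2 3 | 0 D | 0; D ::= 0 | C; C ::= 3 3 | D 3 | 3 | 0 E; E ::= 0 | S 2 E | D E E | E E | C 3 | 3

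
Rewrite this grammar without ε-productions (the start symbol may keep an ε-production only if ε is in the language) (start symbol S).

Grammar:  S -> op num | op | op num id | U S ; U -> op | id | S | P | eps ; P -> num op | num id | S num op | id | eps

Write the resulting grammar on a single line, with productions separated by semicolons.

Nullable set = {P, U}.
ε ∉ L(G), so no ε-production is kept.

S -> op num | op | op num id | U S; U -> op | id | S | P; P -> num op | num id | S num op | id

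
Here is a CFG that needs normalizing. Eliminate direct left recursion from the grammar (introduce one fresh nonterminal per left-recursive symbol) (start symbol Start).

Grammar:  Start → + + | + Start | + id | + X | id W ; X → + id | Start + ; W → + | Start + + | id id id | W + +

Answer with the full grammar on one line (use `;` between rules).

Start → + + | + Start | + id | + X | id W; X → + id | Start +; W → + W1 | Start + + W1 | id id id W1; W1 → + + W1 | ε

Left recursion appears on W.
For W: α = {+ +}, β = {+, Start + +, id id id}. Rewrite as W → β W1 and W1 → α W1 | ε.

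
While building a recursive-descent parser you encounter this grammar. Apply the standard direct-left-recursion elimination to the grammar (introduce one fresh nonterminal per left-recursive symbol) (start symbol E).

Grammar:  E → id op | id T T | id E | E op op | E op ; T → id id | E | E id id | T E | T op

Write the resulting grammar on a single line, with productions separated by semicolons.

Directly left-recursive nonterminals: E, T.
For E: α = {op op, op}, β = {id op, id T T, id E}. Rewrite as E → β E' and E' → α E' | ε.
For T: α = {E, op}, β = {id id, E, E id id}. Rewrite as T → β T' and T' → α T' | ε.

E → id op E' | id T T E' | id E E'; T → id id T' | E T' | E id id T'; E' → op op E' | op E' | ε; T' → E T' | op T' | ε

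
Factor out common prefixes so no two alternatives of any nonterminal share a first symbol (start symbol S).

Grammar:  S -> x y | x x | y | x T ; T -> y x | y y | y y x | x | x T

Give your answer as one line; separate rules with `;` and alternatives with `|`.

S has alternatives sharing prefix 'x': factor to S → x S' with S' → y | x | T.
T has alternatives sharing prefix 'y': factor to T → y T' with T' → x | y | y x.
T has alternatives sharing prefix 'x': factor to T → x T'' with T'' → ε | T.
T' has alternatives sharing prefix 'y': factor to T' → y T''' with T''' → ε | x.

S -> y | x S'; T -> y T' | x T''; S' -> y | x | T; T' -> x | y T'''; T'' -> ε | T; T''' -> ε | x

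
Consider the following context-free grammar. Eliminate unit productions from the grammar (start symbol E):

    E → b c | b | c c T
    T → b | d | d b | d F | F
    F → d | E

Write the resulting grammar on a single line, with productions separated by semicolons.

E → b c | b | c c T; T → b c | b | c c T | d | d b | d F; F → b c | b | c c T | d

Unit pairs: F ⇒* {E}; T ⇒* {E, F}.
Replace each nonterminal's rules with the union of the non-unit rules of every nonterminal it unit-derives.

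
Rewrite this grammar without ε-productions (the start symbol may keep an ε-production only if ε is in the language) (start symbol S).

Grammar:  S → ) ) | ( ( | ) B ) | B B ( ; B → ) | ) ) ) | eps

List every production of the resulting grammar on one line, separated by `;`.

S → ) ) | ( ( | ) B ) | B B ( | B ( | (; B → ) | ) ) )

Nullable set = {B}.
ε ∉ L(G), so no ε-production is kept.
For each production, add variants omitting each subset of nullable occurrences: S → B B ( gives B B ( | B ( | (.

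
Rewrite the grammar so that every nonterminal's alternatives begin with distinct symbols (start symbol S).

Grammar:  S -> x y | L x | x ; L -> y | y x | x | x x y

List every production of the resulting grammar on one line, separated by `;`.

S has alternatives sharing prefix 'x': factor to S → x S' with S' → y | ε.
L has alternatives sharing prefix 'y': factor to L → y L' with L' → ε | x.
L has alternatives sharing prefix 'x': factor to L → x L'' with L'' → ε | x y.

S -> L x | x S'; L -> y L' | x L''; S' -> y | ε; L' -> ε | x; L'' -> ε | x y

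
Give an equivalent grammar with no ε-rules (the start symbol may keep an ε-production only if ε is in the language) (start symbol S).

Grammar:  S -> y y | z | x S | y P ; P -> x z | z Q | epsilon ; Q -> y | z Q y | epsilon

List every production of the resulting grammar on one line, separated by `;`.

Nullable nonterminals: {P, Q}.
ε ∉ L(G), so no ε-production is kept.
Expand every rule over subsets of its nullable positions: S → y P gives y P | y. P → z Q gives z Q | z. Q → z Q y gives z Q y | z y.

S -> y y | z | x S | y P | y; P -> x z | z Q | z; Q -> y | z Q y | z y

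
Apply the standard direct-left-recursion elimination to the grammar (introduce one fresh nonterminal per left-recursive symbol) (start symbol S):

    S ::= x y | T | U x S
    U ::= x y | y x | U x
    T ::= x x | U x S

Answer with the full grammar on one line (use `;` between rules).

Left recursion appears on U.
For U: α = {x}, β = {x y, y x}. Rewrite as U → β U' and U' → α U' | ε.

S ::= x y | T | U x S; U ::= x y U' | y x U'; T ::= x x | U x S; U' ::= x U' | ε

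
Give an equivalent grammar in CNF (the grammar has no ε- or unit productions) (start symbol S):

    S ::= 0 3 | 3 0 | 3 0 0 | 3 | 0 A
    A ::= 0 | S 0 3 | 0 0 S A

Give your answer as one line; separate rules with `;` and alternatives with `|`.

Introduce a nonterminal for each terminal appearing in a rule of length ≥ 2: X1 → 0, X2 → 3.
Binarize each right-hand side of length ≥ 3 by chaining fresh nonterminals (Y1, Y2, …): affected rules were S → X2 X1 X1; A → S X1 X2; A → X1 X1 S A.

S ::= X1 X2 | X2 X1 | X2 Y1 | 3 | X1 A; A ::= 0 | S Y2 | X1 Y3; X1 ::= 0; X2 ::= 3; Y1 ::= X1 X1; Y2 ::= X1 X2; Y3 ::= X1 Y4; Y4 ::= S A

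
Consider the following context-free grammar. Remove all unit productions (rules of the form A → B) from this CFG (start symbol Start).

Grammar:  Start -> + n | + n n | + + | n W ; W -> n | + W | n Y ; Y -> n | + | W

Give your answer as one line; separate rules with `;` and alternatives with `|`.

Start -> + n | + n n | + + | n W; W -> n | + W | n Y; Y -> n | + W | n Y | +

Unit pairs: Y ⇒* {W}.
For every A with A ⇒* B via unit rules, add B's non-unit alternatives to A; then delete every rule of the form X → Y.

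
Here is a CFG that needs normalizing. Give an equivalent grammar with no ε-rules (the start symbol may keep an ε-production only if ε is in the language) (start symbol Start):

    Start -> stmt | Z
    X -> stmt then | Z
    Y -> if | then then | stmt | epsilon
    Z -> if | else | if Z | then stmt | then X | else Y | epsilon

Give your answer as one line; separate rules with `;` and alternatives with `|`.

The nullable symbols are {Start, X, Y, Z}.
ε ∈ L(G) since Start is nullable, so keep Start → ε.
For each production, add variants omitting each subset of nullable occurrences: Z → then X gives then X | then.

Start -> stmt | Z | epsilon; X -> stmt then | Z; Y -> if | then then | stmt; Z -> if | else | if Z | then stmt | then X | then | else Y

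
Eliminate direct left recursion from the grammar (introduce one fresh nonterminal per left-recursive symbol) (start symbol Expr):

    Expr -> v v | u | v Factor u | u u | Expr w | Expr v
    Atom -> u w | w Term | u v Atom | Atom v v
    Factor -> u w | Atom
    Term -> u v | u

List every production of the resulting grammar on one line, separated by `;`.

Left recursion appears on Expr, Atom.
For Expr: α = {w, v}, β = {v v, u, v Factor u, u u}. Rewrite as Expr → β Expr1 and Expr1 → α Expr1 | ε.
For Atom: α = {v v}, β = {u w, w Term, u v Atom}. Rewrite as Atom → β Atom1 and Atom1 → α Atom1 | ε.

Expr -> v v Expr1 | u Expr1 | v Factor u Expr1 | u u Expr1; Atom -> u w Atom1 | w Term Atom1 | u v Atom Atom1; Factor -> u w | Atom; Term -> u v | u; Expr1 -> w Expr1 | v Expr1 | ε; Atom1 -> v v Atom1 | ε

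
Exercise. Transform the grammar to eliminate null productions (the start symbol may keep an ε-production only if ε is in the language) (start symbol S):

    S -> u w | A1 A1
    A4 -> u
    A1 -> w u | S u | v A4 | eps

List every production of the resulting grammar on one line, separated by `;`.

Nullable nonterminals: {A1, S}.
ε ∈ L(G) since S is nullable, so keep S → ε.
For each production, add variants omitting each subset of nullable occurrences: S → A1 A1 gives A1 A1 | A1. A1 → S u gives S u | u.

S -> u w | A1 A1 | A1 | eps; A4 -> u; A1 -> w u | S u | u | v A4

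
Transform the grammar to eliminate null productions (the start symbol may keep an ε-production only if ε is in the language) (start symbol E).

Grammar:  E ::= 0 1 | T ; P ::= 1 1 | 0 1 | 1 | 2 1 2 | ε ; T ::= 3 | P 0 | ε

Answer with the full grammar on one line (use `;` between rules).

The nullable symbols are {E, P, T}.
ε ∈ L(G) since E is nullable, so keep E → ε.
Add the nullable-subset variants: T → P 0 gives P 0 | 0.

E ::= 0 1 | T | ε; P ::= 1 1 | 0 1 | 1 | 2 1 2; T ::= 3 | P 0 | 0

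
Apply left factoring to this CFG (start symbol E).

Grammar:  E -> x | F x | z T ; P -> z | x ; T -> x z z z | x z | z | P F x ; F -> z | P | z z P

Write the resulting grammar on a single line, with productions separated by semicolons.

T has alternatives sharing prefix 'x z': factor to T → x z T' with T' → z z | ε.
F has alternatives sharing prefix 'z': factor to F → z F' with F' → ε | z P.

E -> x | F x | z T; P -> z | x; T -> z | P F x | x z T'; F -> P | z F'; T' -> z z | ε; F' -> ε | z P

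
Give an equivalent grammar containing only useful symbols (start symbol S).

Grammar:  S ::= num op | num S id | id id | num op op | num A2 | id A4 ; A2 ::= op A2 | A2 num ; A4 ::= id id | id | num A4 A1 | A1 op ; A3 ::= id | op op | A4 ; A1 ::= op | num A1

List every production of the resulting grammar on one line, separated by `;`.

Generating nonterminals: {A1, A3, A4, S}.
Reachable from S after that: {A1, A4, S}.
Removed useless symbols: {A2, A3} and every production mentioning them.

S ::= num op | num S id | id id | num op op | id A4; A4 ::= id id | id | num A4 A1 | A1 op; A1 ::= op | num A1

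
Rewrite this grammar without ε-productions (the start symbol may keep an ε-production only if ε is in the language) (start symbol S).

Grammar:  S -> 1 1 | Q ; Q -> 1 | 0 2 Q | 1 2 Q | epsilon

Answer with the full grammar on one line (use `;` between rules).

Nullable nonterminals: {Q, S}.
ε ∈ L(G) since S is nullable, so keep S → ε.
Add the nullable-subset variants: Q → 0 2 Q gives 0 2 Q | 0 2. Q → 1 2 Q gives 1 2 Q | 1 2.

S -> 1 1 | Q | epsilon; Q -> 1 | 0 2 Q | 0 2 | 1 2 Q | 1 2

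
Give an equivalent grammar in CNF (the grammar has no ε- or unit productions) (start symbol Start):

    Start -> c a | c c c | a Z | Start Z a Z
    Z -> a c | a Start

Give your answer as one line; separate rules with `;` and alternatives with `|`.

Introduce a nonterminal for each terminal appearing in a rule of length ≥ 2: X1 → c, X2 → a.
Binarize each right-hand side of length ≥ 3 by chaining fresh nonterminals (Y1, Y2, …): affected rules were Start → X1 X1 X1; Start → Start Z X2 Z.

Start -> X1 X2 | X1 Y1 | X2 Z | Start Y2; Z -> X2 X1 | X2 Start; X1 -> c; X2 -> a; Y1 -> X1 X1; Y2 -> Z Y3; Y3 -> X2 Z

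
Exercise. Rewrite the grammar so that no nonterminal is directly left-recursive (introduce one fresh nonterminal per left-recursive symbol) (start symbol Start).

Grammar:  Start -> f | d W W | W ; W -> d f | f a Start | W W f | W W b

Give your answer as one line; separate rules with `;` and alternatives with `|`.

Directly left-recursive nonterminal: W.
For W: α = {W f, W b}, β = {d f, f a Start}. Rewrite as W → β W1 and W1 → α W1 | ε.

Start -> f | d W W | W; W -> d f W1 | f a Start W1; W1 -> W f W1 | W b W1 | ε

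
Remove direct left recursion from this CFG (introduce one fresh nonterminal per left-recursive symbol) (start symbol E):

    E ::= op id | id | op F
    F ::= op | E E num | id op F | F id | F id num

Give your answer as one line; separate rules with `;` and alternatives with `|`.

E ::= op id | id | op F; F ::= op F' | E E num F' | id op F F'; F' ::= id F' | id num F' | ε

Directly left-recursive nonterminal: F.
For F: α = {id, id num}, β = {op, E E num, id op F}. Rewrite as F → β F' and F' → α F' | ε.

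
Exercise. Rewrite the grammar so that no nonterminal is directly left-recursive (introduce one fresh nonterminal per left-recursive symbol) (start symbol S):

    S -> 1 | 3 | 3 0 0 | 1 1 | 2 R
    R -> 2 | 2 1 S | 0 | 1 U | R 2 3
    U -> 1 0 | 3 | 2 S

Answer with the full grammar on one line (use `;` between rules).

Directly left-recursive nonterminal: R.
For R: α = {2 3}, β = {2, 2 1 S, 0, 1 U}. Rewrite as R → β R' and R' → α R' | ε.

S -> 1 | 3 | 3 0 0 | 1 1 | 2 R; R -> 2 R' | 2 1 S R' | 0 R' | 1 U R'; U -> 1 0 | 3 | 2 S; R' -> 2 3 R' | ε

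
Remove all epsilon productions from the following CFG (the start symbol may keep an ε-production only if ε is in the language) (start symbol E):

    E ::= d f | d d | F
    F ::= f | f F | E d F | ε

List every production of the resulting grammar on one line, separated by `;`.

Nullable nonterminals: {E, F}.
ε ∈ L(G) since E is nullable, so keep E → ε.
Add the nullable-subset variants: F → E d F gives E d F | E d | d F | d.

E ::= d f | d d | F | ε; F ::= f | f F | E d F | E d | d F | d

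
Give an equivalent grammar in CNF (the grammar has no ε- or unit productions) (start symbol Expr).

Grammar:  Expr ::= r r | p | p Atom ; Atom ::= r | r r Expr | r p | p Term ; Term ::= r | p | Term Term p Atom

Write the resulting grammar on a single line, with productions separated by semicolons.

Expr ::= X1 X1 | p | X2 Atom; Atom ::= r | X1 Y1 | X1 X2 | X2 Term; Term ::= r | p | Term Y2; X1 ::= r; X2 ::= p; Y1 ::= X1 Expr; Y2 ::= Term Y3; Y3 ::= X2 Atom

Introduce a nonterminal for each terminal appearing in a rule of length ≥ 2: X1 → r, X2 → p.
Binarize each right-hand side of length ≥ 3 by chaining fresh nonterminals (Y1, Y2, …): affected rules were Atom → X1 X1 Expr; Term → Term Term X2 Atom.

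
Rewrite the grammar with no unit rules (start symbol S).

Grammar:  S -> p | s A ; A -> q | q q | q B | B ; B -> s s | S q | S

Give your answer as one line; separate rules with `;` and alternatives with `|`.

Unit pairs: A ⇒* {B, S}; B ⇒* {S}.
For every A with A ⇒* B via unit rules, add B's non-unit alternatives to A; then delete every rule of the form X → Y.

S -> p | s A; A -> s s | S q | p | s A | q | q q | q B; B -> s s | S q | p | s A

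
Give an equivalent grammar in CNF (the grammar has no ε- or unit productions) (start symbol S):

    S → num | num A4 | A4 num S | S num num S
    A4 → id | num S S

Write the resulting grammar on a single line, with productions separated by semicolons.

Introduce a nonterminal for each terminal appearing in a rule of length ≥ 2: X1 → num.
Binarize each right-hand side of length ≥ 3 by chaining fresh nonterminals (Y1, Y2, …): affected rules were S → A4 X1 S; S → S X1 X1 S; A4 → X1 S S.

S → num | X1 A4 | A4 Y1 | S Y2; A4 → id | X1 Y4; X1 → num; Y1 → X1 S; Y2 → X1 Y3; Y3 → X1 S; Y4 → S S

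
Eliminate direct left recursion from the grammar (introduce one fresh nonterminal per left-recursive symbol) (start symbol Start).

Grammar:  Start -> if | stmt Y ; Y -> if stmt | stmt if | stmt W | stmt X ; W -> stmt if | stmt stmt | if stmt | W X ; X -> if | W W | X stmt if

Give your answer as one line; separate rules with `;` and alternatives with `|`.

Left recursion appears on W, X.
For W: α = {X}, β = {stmt if, stmt stmt, if stmt}. Rewrite as W → β W1 and W1 → α W1 | ε.
For X: α = {stmt if}, β = {if, W W}. Rewrite as X → β X1 and X1 → α X1 | ε.

Start -> if | stmt Y; Y -> if stmt | stmt if | stmt W | stmt X; W -> stmt if W1 | stmt stmt W1 | if stmt W1; X -> if X1 | W W X1; W1 -> X W1 | ε; X1 -> stmt if X1 | ε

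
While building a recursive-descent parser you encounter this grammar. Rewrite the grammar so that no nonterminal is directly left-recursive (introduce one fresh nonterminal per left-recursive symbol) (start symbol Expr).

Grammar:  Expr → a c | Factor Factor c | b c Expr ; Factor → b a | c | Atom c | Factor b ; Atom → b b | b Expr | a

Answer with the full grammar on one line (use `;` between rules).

Expr → a c | Factor Factor c | b c Expr; Factor → b a Factor1 | c Factor1 | Atom c Factor1; Atom → b b | b Expr | a; Factor1 → b Factor1 | ε

Directly left-recursive nonterminal: Factor.
For Factor: α = {b}, β = {b a, c, Atom c}. Rewrite as Factor → β Factor1 and Factor1 → α Factor1 | ε.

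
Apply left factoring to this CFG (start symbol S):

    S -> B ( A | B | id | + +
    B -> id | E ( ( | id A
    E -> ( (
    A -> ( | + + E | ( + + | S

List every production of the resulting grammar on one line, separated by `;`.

S has alternatives sharing prefix 'B': factor to S → B S' with S' → ( A | ε.
B has alternatives sharing prefix 'id': factor to B → id B' with B' → ε | A.
A has alternatives sharing prefix '(': factor to A → ( A' with A' → ε | + +.

S -> id | + + | B S'; B -> E ( ( | id B'; E -> ( (; A -> + + E | S | ( A'; S' -> ( A | ε; B' -> ε | A; A' -> ε | + +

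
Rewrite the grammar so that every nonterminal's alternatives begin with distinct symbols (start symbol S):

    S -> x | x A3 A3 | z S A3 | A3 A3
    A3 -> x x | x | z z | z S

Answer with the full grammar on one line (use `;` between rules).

S -> z S A3 | A3 A3 | x S'; A3 -> x A3' | z A3''; S' -> ε | A3 A3; A3' -> x | ε; A3'' -> z | S

S has alternatives sharing prefix 'x': factor to S → x S' with S' → ε | A3 A3.
A3 has alternatives sharing prefix 'x': factor to A3 → x A3' with A3' → x | ε.
A3 has alternatives sharing prefix 'z': factor to A3 → z A3'' with A3'' → z | S.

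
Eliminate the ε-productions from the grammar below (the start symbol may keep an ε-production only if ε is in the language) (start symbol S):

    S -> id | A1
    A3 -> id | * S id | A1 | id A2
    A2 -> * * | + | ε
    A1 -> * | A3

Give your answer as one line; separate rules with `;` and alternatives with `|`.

S -> id | A1; A3 -> id | * S id | A1 | id A2; A2 -> * * | +; A1 -> * | A3

Nullable nonterminals: {A2}.
ε ∉ L(G), so no ε-production is kept.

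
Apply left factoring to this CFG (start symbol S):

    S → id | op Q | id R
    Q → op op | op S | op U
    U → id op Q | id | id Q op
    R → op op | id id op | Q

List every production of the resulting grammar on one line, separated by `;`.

S → op Q | id S'; Q → op Q'; U → id U'; R → op op | id id op | Q; S' → eps | R; Q' → op | S | U; U' → op Q | eps | Q op

S has alternatives sharing prefix 'id': factor to S → id S' with S' → ε | R.
Q has alternatives sharing prefix 'op': factor to Q → op Q' with Q' → op | S | U.
U has alternatives sharing prefix 'id': factor to U → id U' with U' → op Q | ε | Q op.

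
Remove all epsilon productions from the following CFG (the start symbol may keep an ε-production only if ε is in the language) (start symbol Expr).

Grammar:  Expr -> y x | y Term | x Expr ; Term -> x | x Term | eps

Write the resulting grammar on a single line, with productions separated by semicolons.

Expr -> y x | y Term | y | x Expr; Term -> x | x Term

The nullable symbols are {Term}.
ε ∉ L(G), so no ε-production is kept.
Expand every rule over subsets of its nullable positions: Expr → y Term gives y Term | y.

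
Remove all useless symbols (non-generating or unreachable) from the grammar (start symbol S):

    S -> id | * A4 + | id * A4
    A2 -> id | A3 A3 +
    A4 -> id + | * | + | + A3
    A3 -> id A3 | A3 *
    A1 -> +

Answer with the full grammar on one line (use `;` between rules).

S -> id | * A4 + | id * A4; A4 -> id + | * | +

Generating nonterminals: {A1, A2, A4, S}.
Reachable from S after that: {A4, S}.
Removed useless symbols: {A1, A2, A3} and every production mentioning them.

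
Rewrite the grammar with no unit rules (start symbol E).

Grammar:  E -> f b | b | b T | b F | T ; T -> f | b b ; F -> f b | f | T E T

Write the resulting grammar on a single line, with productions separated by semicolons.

E -> f b | b | b T | b F | f | b b; T -> f | b b; F -> f b | f | T E T

Unit pairs: E ⇒* {T}.
Replace each nonterminal's rules with the union of the non-unit rules of every nonterminal it unit-derives.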